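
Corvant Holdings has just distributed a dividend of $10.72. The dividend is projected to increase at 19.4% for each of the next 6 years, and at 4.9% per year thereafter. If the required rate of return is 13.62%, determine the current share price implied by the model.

Two-stage DDM. Project D₁…D_6 at 0.194, terminal growth 0.049, discount at r = 0.1362.
D_1 = 12.7997
D_2 = 15.2828
D_3 = 18.2477
D_4 = 21.7877
D_5 = 26.0146
D_6 = 31.0614
Terminal value at t=6: TV = D_7/(r−g) = 32.5834/(0.1362−0.049) = 373.6627
P₀ = 12.7997/(1+0.1362)^1 + 15.2828/(1+0.1362)^2 + 18.2477/(1+0.1362)^3 + 21.7877/(1+0.1362)^4 + 26.0146/(1+0.1362)^5 + 31.0614/(1+0.1362)^6 + 373.6627/(1+0.1362)^6 = 250.4745

$250.47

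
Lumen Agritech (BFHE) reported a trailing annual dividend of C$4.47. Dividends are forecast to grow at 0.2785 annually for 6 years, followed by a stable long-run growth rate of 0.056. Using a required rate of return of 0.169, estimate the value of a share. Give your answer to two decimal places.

Two-stage DDM. Project D₁…D_6 at 0.2785, terminal growth 0.056, discount at r = 0.169.
D_1 = 5.7149
D_2 = 7.3065
D_3 = 9.3414
D_4 = 11.9429
D_5 = 15.2690
D_6 = 19.5214
Terminal value at t=6: TV = D_7/(r−g) = 20.6146/(0.169−0.056) = 182.4305
P₀ = 5.7149/(1+0.169)^1 + 7.3065/(1+0.169)^2 + 9.3414/(1+0.169)^3 + 11.9429/(1+0.169)^4 + 15.2690/(1+0.169)^5 + 19.5214/(1+0.169)^6 + 182.4305/(1+0.169)^6 = 108.6058

C$108.61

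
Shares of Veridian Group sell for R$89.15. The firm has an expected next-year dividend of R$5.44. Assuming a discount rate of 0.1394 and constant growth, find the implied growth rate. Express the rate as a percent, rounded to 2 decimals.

From P₀ = D₁/(r − g), the implied growth is g = r − D₁/P₀.
g = 0.1394 − 5.44/89.15 = 0.1394 − 0.06102 = 0.07838

7.84%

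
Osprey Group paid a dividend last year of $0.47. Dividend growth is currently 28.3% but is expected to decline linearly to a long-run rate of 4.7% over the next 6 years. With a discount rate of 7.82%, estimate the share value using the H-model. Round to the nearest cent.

$26.44

H-model: P₀ = D₀[(1+g_L) + H(g_S−g_L)]/(r−g_L), with H = 6/2 = 3.
P₀ = 0.47 × [(1+0.047) + 3×(0.283−0.047)] / (0.0782−0.047)
   = 0.47 × 1.7550 / 0.0312 = 26.4375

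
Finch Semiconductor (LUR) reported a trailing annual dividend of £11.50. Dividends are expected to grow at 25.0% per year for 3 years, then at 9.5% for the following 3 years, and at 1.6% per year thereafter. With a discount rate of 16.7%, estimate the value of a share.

£155.57

Three-stage DDM. Project D₁…D_6; terminal Gordon value at t=6 with g = 0.016; discount at r = 0.167.
D_1 = 14.3750
D_2 = 17.9688
D_3 = 22.4609
D_4 = 24.5947
D_5 = 26.9312
D_6 = 29.4897
TV_6 = 29.9615/(0.167−0.016) = 198.4207
P₀ = Σ Dₜ/(1+r)ᵗ + TV_6/(1+r)^6 = 155.5746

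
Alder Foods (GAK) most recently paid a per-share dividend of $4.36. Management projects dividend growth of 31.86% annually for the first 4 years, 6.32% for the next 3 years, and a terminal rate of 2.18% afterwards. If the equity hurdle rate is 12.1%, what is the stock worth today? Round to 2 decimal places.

Three-stage DDM. Project D₁…D_7; terminal Gordon value at t=7 with g = 0.0218; discount at r = 0.121.
D_1 = 5.7491
D_2 = 7.5808
D_3 = 9.9960
D_4 = 13.1807
D_5 = 14.0137
D_6 = 14.8994
D_7 = 15.8410
TV_7 = 16.1864/(0.121−0.0218) = 163.1691
P₀ = Σ Dₜ/(1+r)ᵗ + TV_7/(1+r)^7 = 122.4991

$122.50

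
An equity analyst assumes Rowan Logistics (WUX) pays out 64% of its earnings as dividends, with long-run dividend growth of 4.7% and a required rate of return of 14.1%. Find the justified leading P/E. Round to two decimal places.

Justified leading P/E = b/(r−g) = 0.64/(0.141−0.047) = 6.8085

6.81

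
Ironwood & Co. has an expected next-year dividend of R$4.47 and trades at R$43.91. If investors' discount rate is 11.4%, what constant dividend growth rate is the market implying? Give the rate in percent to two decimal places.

From P₀ = D₁/(r − g), the implied growth is g = r − D₁/P₀.
g = 0.114 − 4.47/43.91 = 0.114 − 0.10180 = 0.01220

1.22%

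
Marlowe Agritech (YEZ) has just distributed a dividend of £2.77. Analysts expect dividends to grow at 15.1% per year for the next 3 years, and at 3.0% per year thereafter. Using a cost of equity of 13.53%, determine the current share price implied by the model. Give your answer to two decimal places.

Two-stage DDM. Project D₁…D_3 at 0.151, terminal growth 0.03, discount at r = 0.1353.
D_1 = 3.1883
D_2 = 3.6697
D_3 = 4.2238
Terminal value at t=3: TV = D_4/(r−g) = 4.3505/(0.1353−0.03) = 41.3157
P₀ = 3.1883/(1+0.1353)^1 + 3.6697/(1+0.1353)^2 + 4.2238/(1+0.1353)^3 + 41.3157/(1+0.1353)^3 = 36.7766

£36.78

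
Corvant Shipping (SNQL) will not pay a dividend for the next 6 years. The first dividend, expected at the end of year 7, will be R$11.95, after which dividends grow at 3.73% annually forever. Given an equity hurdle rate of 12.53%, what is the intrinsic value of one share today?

R$66.88

Deferred-dividend DDM. At t=6 the remaining stream is a growing perpetuity with first payment D_7 = 11.95.
V_6 = D_7/(r−g) = 11.95/(0.1253−0.0373) = 135.7955
P₀ = V_6/(1+r)^6 = 135.7955/(1+0.1253)^6 = 66.8768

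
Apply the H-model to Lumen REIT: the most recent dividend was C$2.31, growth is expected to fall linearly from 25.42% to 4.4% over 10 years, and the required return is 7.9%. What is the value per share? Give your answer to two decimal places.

C$138.27

H-model: P₀ = D₀[(1+g_L) + H(g_S−g_L)]/(r−g_L), with H = 10/2 = 5.
P₀ = 2.31 × [(1+0.044) + 5×(0.2542−0.044)] / (0.079−0.044)
   = 2.31 × 2.0950 / 0.035 = 138.2700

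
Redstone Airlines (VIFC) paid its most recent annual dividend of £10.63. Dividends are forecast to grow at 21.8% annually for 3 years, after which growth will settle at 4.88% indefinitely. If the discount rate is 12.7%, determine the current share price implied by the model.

£217.29

Two-stage DDM. Project D₁…D_3 at 0.218, terminal growth 0.0488, discount at r = 0.127.
D_1 = 12.9473
D_2 = 15.7699
D_3 = 19.2077
Terminal value at t=3: TV = D_4/(r−g) = 20.1450/(0.127−0.0488) = 257.6090
P₀ = 12.9473/(1+0.127)^1 + 15.7699/(1+0.127)^2 + 19.2077/(1+0.127)^3 + 257.6090/(1+0.127)^3 = 217.2883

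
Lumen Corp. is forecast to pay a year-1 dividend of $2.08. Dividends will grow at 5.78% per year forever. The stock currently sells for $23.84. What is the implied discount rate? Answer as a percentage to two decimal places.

14.50%

Rearranging the constant-growth DDM: r = D₁/P₀ + g.
r = 2.0800 / 23.84 + 0.0578 = 0.08725 + 0.0578 = 0.14505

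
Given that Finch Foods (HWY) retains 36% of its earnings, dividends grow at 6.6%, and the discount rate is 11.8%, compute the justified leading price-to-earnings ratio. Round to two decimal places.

Payout ratio b = 1 − 0.36 = 0.64.
Justified leading P/E = b/(r−g) = 0.64/(0.118−0.066) = 12.3077

12.31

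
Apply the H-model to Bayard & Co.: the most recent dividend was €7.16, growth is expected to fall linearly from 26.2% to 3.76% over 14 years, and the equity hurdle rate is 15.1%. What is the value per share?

H-model: P₀ = D₀[(1+g_L) + H(g_S−g_L)]/(r−g_L), with H = 14/2 = 7.
P₀ = 7.16 × [(1+0.0376) + 7×(0.262−0.0376)] / (0.151−0.0376)
   = 7.16 × 2.6084 / 0.1134 = 164.6926

€164.69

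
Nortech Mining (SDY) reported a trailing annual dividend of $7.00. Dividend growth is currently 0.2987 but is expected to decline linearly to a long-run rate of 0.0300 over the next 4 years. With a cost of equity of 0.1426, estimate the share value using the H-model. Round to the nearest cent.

$97.44

H-model: P₀ = D₀[(1+g_L) + H(g_S−g_L)]/(r−g_L), with H = 4/2 = 2.
P₀ = 7.00 × [(1+0.03) + 2×(0.2987−0.03)] / (0.1426−0.03)
   = 7.00 × 1.5674 / 0.1126 = 97.4405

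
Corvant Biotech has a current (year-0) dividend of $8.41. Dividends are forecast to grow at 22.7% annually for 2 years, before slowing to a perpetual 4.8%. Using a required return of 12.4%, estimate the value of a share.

$157.40

Two-stage DDM. Project D₁…D_2 at 0.227, terminal growth 0.048, discount at r = 0.124.
D_1 = 10.3191
D_2 = 12.6615
Terminal value at t=2: TV = D_3/(r−g) = 13.2693/(0.124−0.048) = 174.5954
P₀ = 10.3191/(1+0.124)^1 + 12.6615/(1+0.124)^2 + 174.5954/(1+0.124)^2 = 157.4001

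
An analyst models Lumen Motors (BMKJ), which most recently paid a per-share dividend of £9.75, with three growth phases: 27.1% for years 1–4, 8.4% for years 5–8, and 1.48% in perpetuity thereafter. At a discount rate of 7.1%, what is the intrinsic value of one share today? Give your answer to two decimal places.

£507.13

Three-stage DDM. Project D₁…D_8; terminal Gordon value at t=8 with g = 0.0148; discount at r = 0.071.
D_1 = 12.3922
D_2 = 15.7505
D_3 = 20.0189
D_4 = 25.4441
D_5 = 27.5814
D_6 = 29.8982
D_7 = 32.4097
D_8 = 35.1321
TV_8 = 35.6520/(0.071−0.0148) = 634.3780
P₀ = Σ Dₜ/(1+r)ᵗ + TV_8/(1+r)^8 = 507.1326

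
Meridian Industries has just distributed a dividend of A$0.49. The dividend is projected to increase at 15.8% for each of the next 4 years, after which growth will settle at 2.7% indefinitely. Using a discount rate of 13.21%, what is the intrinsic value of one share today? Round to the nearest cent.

Two-stage DDM. Project D₁…D_4 at 0.158, terminal growth 0.027, discount at r = 0.1321.
D_1 = 0.5674
D_2 = 0.6571
D_3 = 0.7609
D_4 = 0.8811
Terminal value at t=4: TV = D_5/(r−g) = 0.9049/(0.1321−0.027) = 8.6099
P₀ = 0.5674/(1+0.1321)^1 + 0.6571/(1+0.1321)^2 + 0.7609/(1+0.1321)^3 + 0.8811/(1+0.1321)^4 + 8.6099/(1+0.1321)^4 = 7.3162

A$7.32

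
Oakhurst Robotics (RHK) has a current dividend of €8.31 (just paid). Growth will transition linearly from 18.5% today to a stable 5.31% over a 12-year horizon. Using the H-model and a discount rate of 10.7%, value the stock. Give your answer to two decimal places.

€284.37

H-model: P₀ = D₀[(1+g_L) + H(g_S−g_L)]/(r−g_L), with H = 12/2 = 6.
P₀ = 8.31 × [(1+0.0531) + 6×(0.185−0.0531)] / (0.107−0.0531)
   = 8.31 × 1.8445 / 0.0539 = 284.3747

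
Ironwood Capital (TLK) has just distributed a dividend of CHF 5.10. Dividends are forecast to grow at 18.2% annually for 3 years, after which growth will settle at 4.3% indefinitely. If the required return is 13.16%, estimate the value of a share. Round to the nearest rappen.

Two-stage DDM. Project D₁…D_3 at 0.182, terminal growth 0.043, discount at r = 0.1316.
D_1 = 6.0282
D_2 = 7.1253
D_3 = 8.4221
Terminal value at t=3: TV = D_4/(r−g) = 8.7843/(0.1316−0.043) = 99.1455
P₀ = 6.0282/(1+0.1316)^1 + 7.1253/(1+0.1316)^2 + 8.4221/(1+0.1316)^3 + 99.1455/(1+0.1316)^3 = 85.1256

CHF 85.13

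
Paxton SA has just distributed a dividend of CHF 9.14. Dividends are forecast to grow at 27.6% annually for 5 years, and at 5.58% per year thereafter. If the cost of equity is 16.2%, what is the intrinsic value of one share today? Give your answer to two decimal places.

CHF 206.13

Two-stage DDM. Project D₁…D_5 at 0.276, terminal growth 0.0558, discount at r = 0.162.
D_1 = 11.6626
D_2 = 14.8815
D_3 = 18.9888
D_4 = 24.2297
D_5 = 30.9172
Terminal value at t=5: TV = D_6/(r−g) = 32.6423/(0.162−0.0558) = 307.3666
P₀ = 11.6626/(1+0.162)^1 + 14.8815/(1+0.162)^2 + 18.9888/(1+0.162)^3 + 24.2297/(1+0.162)^4 + 30.9172/(1+0.162)^5 + 307.3666/(1+0.162)^5 = 206.1307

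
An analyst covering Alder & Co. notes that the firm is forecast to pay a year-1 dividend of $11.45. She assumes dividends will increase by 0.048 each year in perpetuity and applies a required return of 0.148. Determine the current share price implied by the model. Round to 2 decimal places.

Gordon growth model: P₀ = D₁/(r − g), with D₁ = 11.45 given directly.
P₀ = 11.4500 / (0.148 − 0.048) = 11.4500 / 0.1 = 114.5000

$114.50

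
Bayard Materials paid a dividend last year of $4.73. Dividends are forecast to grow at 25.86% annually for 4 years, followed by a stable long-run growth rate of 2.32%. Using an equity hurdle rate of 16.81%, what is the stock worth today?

$67.90

Two-stage DDM. Project D₁…D_4 at 0.2586, terminal growth 0.0232, discount at r = 0.1681.
D_1 = 5.9532
D_2 = 7.4927
D_3 = 9.4303
D_4 = 11.8689
Terminal value at t=4: TV = D_5/(r−g) = 12.1443/(0.1681−0.0232) = 83.8116
P₀ = 5.9532/(1+0.1681)^1 + 7.4927/(1+0.1681)^2 + 9.4303/(1+0.1681)^3 + 11.8689/(1+0.1681)^4 + 83.8116/(1+0.1681)^4 = 67.8975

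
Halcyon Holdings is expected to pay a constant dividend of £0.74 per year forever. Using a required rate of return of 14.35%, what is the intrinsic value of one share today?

Zero-growth DDM (perpetuity): P₀ = D/r = 0.74 / 0.1435 = 5.1568

£5.16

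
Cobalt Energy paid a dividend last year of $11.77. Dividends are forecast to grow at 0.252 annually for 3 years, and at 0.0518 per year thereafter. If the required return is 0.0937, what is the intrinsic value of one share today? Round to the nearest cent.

Two-stage DDM. Project D₁…D_3 at 0.252, terminal growth 0.0518, discount at r = 0.0937.
D_1 = 14.7360
D_2 = 18.4495
D_3 = 23.0988
Terminal value at t=3: TV = D_4/(r−g) = 24.2953/(0.0937−0.0518) = 579.8406
P₀ = 14.7360/(1+0.0937)^1 + 18.4495/(1+0.0937)^2 + 23.0988/(1+0.0937)^3 + 579.8406/(1+0.0937)^3 = 489.7679

$489.77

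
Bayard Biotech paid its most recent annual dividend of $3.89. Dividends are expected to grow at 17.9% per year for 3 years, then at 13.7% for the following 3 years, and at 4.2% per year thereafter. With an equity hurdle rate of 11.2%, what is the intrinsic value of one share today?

Three-stage DDM. Project D₁…D_6; terminal Gordon value at t=6 with g = 0.042; discount at r = 0.112.
D_1 = 4.5863
D_2 = 5.4073
D_3 = 6.3752
D_4 = 7.2486
D_5 = 8.2416
D_6 = 9.3707
TV_6 = 9.7643/(0.112−0.042) = 139.4897
P₀ = Σ Dₜ/(1+r)ᵗ + TV_6/(1+r)^6 = 101.4532

$101.45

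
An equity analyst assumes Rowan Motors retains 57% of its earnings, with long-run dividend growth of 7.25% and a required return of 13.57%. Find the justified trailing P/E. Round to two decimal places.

Payout ratio b = 1 − 0.57 = 0.43.
Justified trailing P/E = b(1+g)/(r−g) = 0.43×(1+0.0725)/(0.1357−0.0725) = 7.2971

7.30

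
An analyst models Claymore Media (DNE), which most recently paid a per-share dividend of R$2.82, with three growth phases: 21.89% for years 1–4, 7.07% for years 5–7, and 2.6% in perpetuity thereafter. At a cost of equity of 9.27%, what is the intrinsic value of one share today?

R$90.70

Three-stage DDM. Project D₁…D_7; terminal Gordon value at t=7 with g = 0.026; discount at r = 0.0927.
D_1 = 3.4373
D_2 = 4.1897
D_3 = 5.1069
D_4 = 6.2247
D_5 = 6.6648
D_6 = 7.1360
D_7 = 7.6406
TV_7 = 7.8392/(0.0927−0.026) = 117.5294
P₀ = Σ Dₜ/(1+r)ᵗ + TV_7/(1+r)^7 = 90.7027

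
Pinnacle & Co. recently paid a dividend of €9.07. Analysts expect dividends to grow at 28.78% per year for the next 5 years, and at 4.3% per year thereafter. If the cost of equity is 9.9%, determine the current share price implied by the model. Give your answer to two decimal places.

Two-stage DDM. Project D₁…D_5 at 0.2878, terminal growth 0.043, discount at r = 0.099.
D_1 = 11.6803
D_2 = 15.0419
D_3 = 19.3710
D_4 = 24.9460
D_5 = 32.1255
Terminal value at t=5: TV = D_6/(r−g) = 33.5069/(0.099−0.043) = 598.3367
P₀ = 11.6803/(1+0.099)^1 + 15.0419/(1+0.099)^2 + 19.3710/(1+0.099)^3 + 24.9460/(1+0.099)^4 + 32.1255/(1+0.099)^5 + 598.3367/(1+0.099)^5 = 448.0279

€448.03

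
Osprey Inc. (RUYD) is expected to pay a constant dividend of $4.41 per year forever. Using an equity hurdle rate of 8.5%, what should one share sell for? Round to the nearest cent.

Zero-growth DDM (perpetuity): P₀ = D/r = 4.41 / 0.085 = 51.8824

$51.88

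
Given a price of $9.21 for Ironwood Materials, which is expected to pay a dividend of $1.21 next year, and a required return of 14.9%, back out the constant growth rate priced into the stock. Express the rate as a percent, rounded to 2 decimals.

1.76%

From P₀ = D₁/(r − g), the implied growth is g = r − D₁/P₀.
g = 0.149 − 1.21/9.21 = 0.149 − 0.13138 = 0.01762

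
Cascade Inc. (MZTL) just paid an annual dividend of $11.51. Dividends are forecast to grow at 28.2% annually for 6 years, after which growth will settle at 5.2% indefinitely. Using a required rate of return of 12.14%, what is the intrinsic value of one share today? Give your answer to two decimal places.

$502.72

Two-stage DDM. Project D₁…D_6 at 0.282, terminal growth 0.052, discount at r = 0.1214.
D_1 = 14.7558
D_2 = 18.9170
D_3 = 24.2515
D_4 = 31.0905
D_5 = 39.8580
D_6 = 51.0979
Terminal value at t=6: TV = D_7/(r−g) = 53.7550/(0.1214−0.052) = 774.5683
P₀ = 14.7558/(1+0.1214)^1 + 18.9170/(1+0.1214)^2 + 24.2515/(1+0.1214)^3 + 31.0905/(1+0.1214)^4 + 39.8580/(1+0.1214)^5 + 51.0979/(1+0.1214)^6 + 774.5683/(1+0.1214)^6 = 502.7188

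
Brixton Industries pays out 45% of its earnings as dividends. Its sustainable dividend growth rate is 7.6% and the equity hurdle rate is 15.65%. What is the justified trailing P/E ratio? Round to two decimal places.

Justified trailing P/E = b(1+g)/(r−g) = 0.45×(1+0.076)/(0.1565−0.076) = 6.0149

6.01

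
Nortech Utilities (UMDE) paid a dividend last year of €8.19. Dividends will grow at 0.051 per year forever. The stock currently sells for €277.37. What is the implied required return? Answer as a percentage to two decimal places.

8.20%

Rearranging the constant-growth DDM: r = D₁/P₀ + g.
D₁ = 8.19 × (1 + 0.051) = 8.6077.
r = 8.6077 / 277.37 + 0.051 = 0.03103 + 0.051 = 0.08203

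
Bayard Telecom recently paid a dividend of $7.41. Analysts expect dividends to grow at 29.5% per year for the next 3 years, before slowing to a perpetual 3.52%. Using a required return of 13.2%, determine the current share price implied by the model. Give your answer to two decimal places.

Two-stage DDM. Project D₁…D_3 at 0.295, terminal growth 0.0352, discount at r = 0.132.
D_1 = 9.5960
D_2 = 12.4268
D_3 = 16.0926
Terminal value at t=3: TV = D_4/(r−g) = 16.6591/(0.132−0.0352) = 172.0982
P₀ = 9.5960/(1+0.132)^1 + 12.4268/(1+0.132)^2 + 16.0926/(1+0.132)^3 + 172.0982/(1+0.132)^3 = 147.9102

$147.91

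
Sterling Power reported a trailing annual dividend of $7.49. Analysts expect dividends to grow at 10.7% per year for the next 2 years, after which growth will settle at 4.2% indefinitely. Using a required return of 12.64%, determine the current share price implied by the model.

$103.91

Two-stage DDM. Project D₁…D_2 at 0.107, terminal growth 0.042, discount at r = 0.1264.
D_1 = 8.2914
D_2 = 9.1786
Terminal value at t=2: TV = D_3/(r−g) = 9.5641/(0.1264−0.042) = 113.3189
P₀ = 8.2914/(1+0.1264)^1 + 9.1786/(1+0.1264)^2 + 113.3189/(1+0.1264)^2 = 103.9087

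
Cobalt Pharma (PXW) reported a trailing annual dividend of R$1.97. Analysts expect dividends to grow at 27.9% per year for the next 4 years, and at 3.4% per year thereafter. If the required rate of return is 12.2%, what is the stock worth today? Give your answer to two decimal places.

R$50.14

Two-stage DDM. Project D₁…D_4 at 0.279, terminal growth 0.034, discount at r = 0.122.
D_1 = 2.5196
D_2 = 3.2226
D_3 = 4.1217
D_4 = 5.2717
Terminal value at t=4: TV = D_5/(r−g) = 5.4509/(0.122−0.034) = 61.9421
P₀ = 2.5196/(1+0.122)^1 + 3.2226/(1+0.122)^2 + 4.1217/(1+0.122)^3 + 5.2717/(1+0.122)^4 + 61.9421/(1+0.122)^4 = 50.1355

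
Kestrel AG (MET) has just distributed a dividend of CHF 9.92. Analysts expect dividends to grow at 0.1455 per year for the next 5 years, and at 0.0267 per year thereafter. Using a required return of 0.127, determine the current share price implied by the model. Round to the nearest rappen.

CHF 162.25

Two-stage DDM. Project D₁…D_5 at 0.1455, terminal growth 0.0267, discount at r = 0.127.
D_1 = 11.3634
D_2 = 13.0167
D_3 = 14.9107
D_4 = 17.0802
D_5 = 19.5653
Terminal value at t=5: TV = D_6/(r−g) = 20.0877/(0.127−0.0267) = 200.2764
P₀ = 11.3634/(1+0.127)^1 + 13.0167/(1+0.127)^2 + 14.9107/(1+0.127)^3 + 17.0802/(1+0.127)^4 + 19.5653/(1+0.127)^5 + 200.2764/(1+0.127)^5 = 162.2532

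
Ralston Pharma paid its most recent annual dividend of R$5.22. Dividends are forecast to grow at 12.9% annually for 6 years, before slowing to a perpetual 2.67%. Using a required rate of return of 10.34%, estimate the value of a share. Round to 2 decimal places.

R$114.15

Two-stage DDM. Project D₁…D_6 at 0.129, terminal growth 0.0267, discount at r = 0.1034.
D_1 = 5.8934
D_2 = 6.6536
D_3 = 7.5119
D_4 = 8.4810
D_5 = 9.5750
D_6 = 10.8102
Terminal value at t=6: TV = D_7/(r−g) = 11.0988/(0.1034−0.0267) = 144.7046
P₀ = 5.8934/(1+0.1034)^1 + 6.6536/(1+0.1034)^2 + 7.5119/(1+0.1034)^3 + 8.4810/(1+0.1034)^4 + 9.5750/(1+0.1034)^5 + 10.8102/(1+0.1034)^6 + 144.7046/(1+0.1034)^6 = 114.1474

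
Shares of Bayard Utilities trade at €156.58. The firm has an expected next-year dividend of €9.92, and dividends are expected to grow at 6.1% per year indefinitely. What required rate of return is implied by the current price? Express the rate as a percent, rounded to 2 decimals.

Rearranging the constant-growth DDM: r = D₁/P₀ + g.
r = 9.9200 / 156.58 + 0.061 = 0.06335 + 0.061 = 0.12435

12.44%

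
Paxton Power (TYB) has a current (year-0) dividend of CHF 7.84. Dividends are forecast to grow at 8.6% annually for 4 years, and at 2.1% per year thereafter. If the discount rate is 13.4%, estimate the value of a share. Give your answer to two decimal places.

Two-stage DDM. Project D₁…D_4 at 0.086, terminal growth 0.021, discount at r = 0.134.
D_1 = 8.5142
D_2 = 9.2465
D_3 = 10.0417
D_4 = 10.9052
Terminal value at t=4: TV = D_5/(r−g) = 11.1343/(0.134−0.021) = 98.5332
P₀ = 8.5142/(1+0.134)^1 + 9.2465/(1+0.134)^2 + 10.0417/(1+0.134)^3 + 10.9052/(1+0.134)^4 + 98.5332/(1+0.134)^4 = 87.7631

CHF 87.76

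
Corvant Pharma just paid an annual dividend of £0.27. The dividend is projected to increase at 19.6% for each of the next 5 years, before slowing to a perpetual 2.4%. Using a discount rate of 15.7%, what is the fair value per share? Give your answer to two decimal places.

£3.95

Two-stage DDM. Project D₁…D_5 at 0.196, terminal growth 0.024, discount at r = 0.157.
D_1 = 0.3229
D_2 = 0.3862
D_3 = 0.4619
D_4 = 0.5524
D_5 = 0.6607
Terminal value at t=5: TV = D_6/(r−g) = 0.6766/(0.157−0.024) = 5.0871
P₀ = 0.3229/(1+0.157)^1 + 0.3862/(1+0.157)^2 + 0.4619/(1+0.157)^3 + 0.5524/(1+0.157)^4 + 0.6607/(1+0.157)^5 + 5.0871/(1+0.157)^5 = 3.9464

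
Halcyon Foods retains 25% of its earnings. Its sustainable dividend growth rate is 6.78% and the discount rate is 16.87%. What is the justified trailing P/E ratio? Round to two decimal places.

7.94

Payout ratio b = 1 − 0.25 = 0.75.
Justified trailing P/E = b(1+g)/(r−g) = 0.75×(1+0.0678)/(0.1687−0.0678) = 7.9371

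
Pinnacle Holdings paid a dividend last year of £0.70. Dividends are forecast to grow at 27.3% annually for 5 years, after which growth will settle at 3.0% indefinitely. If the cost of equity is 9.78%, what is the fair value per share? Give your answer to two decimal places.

Two-stage DDM. Project D₁…D_5 at 0.273, terminal growth 0.03, discount at r = 0.0978.
D_1 = 0.8911
D_2 = 1.1344
D_3 = 1.4441
D_4 = 1.8383
D_5 = 2.3401
Terminal value at t=5: TV = D_6/(r−g) = 2.4103/(0.0978−0.03) = 35.5507
P₀ = 0.8911/(1+0.0978)^1 + 1.1344/(1+0.0978)^2 + 1.4441/(1+0.0978)^3 + 1.8383/(1+0.0978)^4 + 2.3401/(1+0.0978)^5 + 35.5507/(1+0.0978)^5 = 27.8740

£27.87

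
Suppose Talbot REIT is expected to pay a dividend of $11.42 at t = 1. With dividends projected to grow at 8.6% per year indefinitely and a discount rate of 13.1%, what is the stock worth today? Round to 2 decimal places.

$253.78

Gordon growth model: P₀ = D₁/(r − g), with D₁ = 11.42 given directly.
P₀ = 11.4200 / (0.131 − 0.086) = 11.4200 / 0.045 = 253.7778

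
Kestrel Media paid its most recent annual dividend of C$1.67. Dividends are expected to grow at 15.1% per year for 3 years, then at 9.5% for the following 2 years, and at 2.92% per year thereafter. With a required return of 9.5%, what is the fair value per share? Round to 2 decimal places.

Three-stage DDM. Project D₁…D_5; terminal Gordon value at t=5 with g = 0.0292; discount at r = 0.095.
D_1 = 1.9222
D_2 = 2.2124
D_3 = 2.5465
D_4 = 2.7884
D_5 = 3.0533
TV_5 = 3.1425/(0.095−0.0292) = 47.7578
P₀ = Σ Dₜ/(1+r)ᵗ + TV_5/(1+r)^5 = 39.7563

C$39.76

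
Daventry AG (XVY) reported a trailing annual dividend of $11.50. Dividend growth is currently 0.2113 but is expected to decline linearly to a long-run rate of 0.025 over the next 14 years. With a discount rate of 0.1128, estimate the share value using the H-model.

$305.06

H-model: P₀ = D₀[(1+g_L) + H(g_S−g_L)]/(r−g_L), with H = 14/2 = 7.
P₀ = 11.50 × [(1+0.025) + 7×(0.2113−0.025)] / (0.1128−0.025)
   = 11.50 × 2.3291 / 0.0878 = 305.0644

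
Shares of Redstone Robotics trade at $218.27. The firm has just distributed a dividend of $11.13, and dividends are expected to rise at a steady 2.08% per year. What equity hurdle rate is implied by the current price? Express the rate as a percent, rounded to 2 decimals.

7.29%

Rearranging the constant-growth DDM: r = D₁/P₀ + g.
D₁ = 11.13 × (1 + 0.0208) = 11.3615.
r = 11.3615 / 218.27 + 0.0208 = 0.05205 + 0.0208 = 0.07285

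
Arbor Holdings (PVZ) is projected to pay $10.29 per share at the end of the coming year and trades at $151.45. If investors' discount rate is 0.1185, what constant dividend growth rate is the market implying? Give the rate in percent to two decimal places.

From P₀ = D₁/(r − g), the implied growth is g = r − D₁/P₀.
g = 0.1185 − 10.29/151.45 = 0.1185 − 0.06794 = 0.05056

5.06%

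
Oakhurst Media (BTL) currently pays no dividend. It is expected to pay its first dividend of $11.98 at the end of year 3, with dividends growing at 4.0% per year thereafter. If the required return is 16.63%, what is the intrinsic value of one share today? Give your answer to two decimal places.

Deferred-dividend DDM. At t=2 the remaining stream is a growing perpetuity with first payment D_3 = 11.98.
V_2 = D_3/(r−g) = 11.98/(0.1663−0.04) = 94.8535
P₀ = V_2/(1+r)^2 = 94.8535/(1+0.1663)^2 = 69.7321

$69.73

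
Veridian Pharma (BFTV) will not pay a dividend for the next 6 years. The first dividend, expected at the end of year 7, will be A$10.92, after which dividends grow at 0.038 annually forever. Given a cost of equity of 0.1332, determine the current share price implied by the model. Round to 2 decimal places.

A$54.17

Deferred-dividend DDM. At t=6 the remaining stream is a growing perpetuity with first payment D_7 = 10.92.
V_6 = D_7/(r−g) = 10.92/(0.1332−0.038) = 114.7059
P₀ = V_6/(1+r)^6 = 114.7059/(1+0.1332)^6 = 54.1684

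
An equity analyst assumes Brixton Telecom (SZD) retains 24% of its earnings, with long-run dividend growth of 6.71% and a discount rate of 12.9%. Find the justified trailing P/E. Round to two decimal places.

Payout ratio b = 1 − 0.24 = 0.76.
Justified trailing P/E = b(1+g)/(r−g) = 0.76×(1+0.0671)/(0.129−0.0671) = 13.1017

13.10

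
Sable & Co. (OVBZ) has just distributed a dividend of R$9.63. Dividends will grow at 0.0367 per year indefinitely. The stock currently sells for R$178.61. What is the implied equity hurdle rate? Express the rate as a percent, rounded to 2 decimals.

Rearranging the constant-growth DDM: r = D₁/P₀ + g.
D₁ = 9.63 × (1 + 0.0367) = 9.9834.
r = 9.9834 / 178.61 + 0.0367 = 0.05590 + 0.0367 = 0.09260

9.26%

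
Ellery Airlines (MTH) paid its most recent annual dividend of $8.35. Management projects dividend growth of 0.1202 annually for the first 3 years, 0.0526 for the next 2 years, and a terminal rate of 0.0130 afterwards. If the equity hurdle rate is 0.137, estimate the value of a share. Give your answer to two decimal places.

Three-stage DDM. Project D₁…D_5; terminal Gordon value at t=5 with g = 0.013; discount at r = 0.137.
D_1 = 9.3537
D_2 = 10.4780
D_3 = 11.7374
D_4 = 12.3548
D_5 = 13.0047
TV_5 = 13.1737/(0.137−0.013) = 106.2399
P₀ = Σ Dₜ/(1+r)ᵗ + TV_5/(1+r)^5 = 94.4628

$94.46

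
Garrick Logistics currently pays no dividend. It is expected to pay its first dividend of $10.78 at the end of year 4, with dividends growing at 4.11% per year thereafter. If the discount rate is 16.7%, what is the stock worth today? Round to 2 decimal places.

Deferred-dividend DDM. At t=3 the remaining stream is a growing perpetuity with first payment D_4 = 10.78.
V_3 = D_4/(r−g) = 10.78/(0.167−0.0411) = 85.6235
P₀ = V_3/(1+r)^3 = 85.6235/(1+0.167)^3 = 53.8742

$53.87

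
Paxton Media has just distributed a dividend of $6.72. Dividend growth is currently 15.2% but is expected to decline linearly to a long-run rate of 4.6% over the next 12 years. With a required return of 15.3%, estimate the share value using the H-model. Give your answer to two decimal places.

H-model: P₀ = D₀[(1+g_L) + H(g_S−g_L)]/(r−g_L), with H = 12/2 = 6.
P₀ = 6.72 × [(1+0.046) + 6×(0.152−0.046)] / (0.153−0.046)
   = 6.72 × 1.6820 / 0.107 = 105.6359

$105.64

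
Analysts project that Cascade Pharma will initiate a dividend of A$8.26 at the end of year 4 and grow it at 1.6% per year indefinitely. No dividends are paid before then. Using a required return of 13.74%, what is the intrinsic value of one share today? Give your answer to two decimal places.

A$46.24

Deferred-dividend DDM. At t=3 the remaining stream is a growing perpetuity with first payment D_4 = 8.26.
V_3 = D_4/(r−g) = 8.26/(0.1374−0.016) = 68.0395
P₀ = V_3/(1+r)^3 = 68.0395/(1+0.1374)^3 = 46.2404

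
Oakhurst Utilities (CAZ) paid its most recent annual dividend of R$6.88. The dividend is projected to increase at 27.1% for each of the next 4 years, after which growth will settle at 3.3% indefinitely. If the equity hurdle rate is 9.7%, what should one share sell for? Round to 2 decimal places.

R$240.41

Two-stage DDM. Project D₁…D_4 at 0.271, terminal growth 0.033, discount at r = 0.097.
D_1 = 8.7445
D_2 = 11.1142
D_3 = 14.1262
D_4 = 17.9544
Terminal value at t=4: TV = D_5/(r−g) = 18.5469/(0.097−0.033) = 289.7951
P₀ = 8.7445/(1+0.097)^1 + 11.1142/(1+0.097)^2 + 14.1262/(1+0.097)^3 + 17.9544/(1+0.097)^4 + 289.7951/(1+0.097)^4 = 240.4132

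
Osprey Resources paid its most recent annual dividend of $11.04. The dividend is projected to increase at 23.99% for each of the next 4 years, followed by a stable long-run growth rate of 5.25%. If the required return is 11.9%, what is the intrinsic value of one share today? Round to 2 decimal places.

Two-stage DDM. Project D₁…D_4 at 0.2399, terminal growth 0.0525, discount at r = 0.119.
D_1 = 13.6885
D_2 = 16.9724
D_3 = 21.0440
D_4 = 26.0925
Terminal value at t=4: TV = D_5/(r−g) = 27.4624/(0.119−0.0525) = 412.9678
P₀ = 13.6885/(1+0.119)^1 + 16.9724/(1+0.119)^2 + 21.0440/(1+0.119)^3 + 26.0925/(1+0.119)^4 + 412.9678/(1+0.119)^4 = 320.8357

$320.84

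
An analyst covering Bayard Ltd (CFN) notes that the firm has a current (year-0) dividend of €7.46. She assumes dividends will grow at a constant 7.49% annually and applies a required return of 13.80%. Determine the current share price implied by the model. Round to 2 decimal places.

€127.08

Gordon growth model: P₀ = D₁/(r − g). D₁ = 7.46 × (1 + 0.0749) = 8.0188.
P₀ = 8.0188 / (0.138 − 0.0749) = 8.0188 / 0.0631 = 127.0801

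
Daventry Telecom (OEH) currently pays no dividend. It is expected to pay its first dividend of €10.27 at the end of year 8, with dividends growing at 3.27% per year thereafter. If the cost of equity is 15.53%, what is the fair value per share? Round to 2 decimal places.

€30.49

Deferred-dividend DDM. At t=7 the remaining stream is a growing perpetuity with first payment D_8 = 10.27.
V_7 = D_8/(r−g) = 10.27/(0.1553−0.0327) = 83.7684
P₀ = V_7/(1+r)^7 = 83.7684/(1+0.1553)^7 = 30.4942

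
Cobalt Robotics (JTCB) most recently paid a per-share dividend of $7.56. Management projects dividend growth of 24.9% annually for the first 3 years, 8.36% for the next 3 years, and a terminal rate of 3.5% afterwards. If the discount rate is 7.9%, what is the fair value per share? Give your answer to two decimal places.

Three-stage DDM. Project D₁…D_6; terminal Gordon value at t=6 with g = 0.035; discount at r = 0.079.
D_1 = 9.4424
D_2 = 11.7936
D_3 = 14.7302
D_4 = 15.9617
D_5 = 17.2961
D_6 = 18.7420
TV_6 = 19.3980/(0.079−0.035) = 440.8631
P₀ = Σ Dₜ/(1+r)ᵗ + TV_6/(1+r)^6 = 345.4522

$345.45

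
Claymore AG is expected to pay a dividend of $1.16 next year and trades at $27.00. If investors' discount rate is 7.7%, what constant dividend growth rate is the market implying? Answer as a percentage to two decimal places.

From P₀ = D₁/(r − g), the implied growth is g = r − D₁/P₀.
g = 0.077 − 1.16/27.00 = 0.077 − 0.04296 = 0.03404

3.40%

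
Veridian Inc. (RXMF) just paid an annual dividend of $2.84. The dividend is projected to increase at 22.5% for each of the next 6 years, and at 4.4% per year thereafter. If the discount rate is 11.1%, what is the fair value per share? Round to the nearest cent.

Two-stage DDM. Project D₁…D_6 at 0.225, terminal growth 0.044, discount at r = 0.111.
D_1 = 3.4790
D_2 = 4.2618
D_3 = 5.2207
D_4 = 6.3953
D_5 = 7.8343
D_6 = 9.5970
Terminal value at t=6: TV = D_7/(r−g) = 10.0193/(0.111−0.044) = 149.5411
P₀ = 3.4790/(1+0.111)^1 + 4.2618/(1+0.111)^2 + 5.2207/(1+0.111)^3 + 6.3953/(1+0.111)^4 + 7.8343/(1+0.111)^5 + 9.5970/(1+0.111)^6 + 149.5411/(1+0.111)^6 = 103.8404

$103.84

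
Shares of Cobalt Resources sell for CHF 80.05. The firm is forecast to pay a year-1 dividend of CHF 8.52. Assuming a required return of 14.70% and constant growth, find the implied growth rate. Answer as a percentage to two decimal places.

From P₀ = D₁/(r − g), the implied growth is g = r − D₁/P₀.
g = 0.147 − 8.52/80.05 = 0.147 − 0.10643 = 0.04057

4.06%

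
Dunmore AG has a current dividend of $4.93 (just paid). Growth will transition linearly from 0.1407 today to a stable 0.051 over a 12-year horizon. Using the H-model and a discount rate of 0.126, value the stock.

H-model: P₀ = D₀[(1+g_L) + H(g_S−g_L)]/(r−g_L), with H = 12/2 = 6.
P₀ = 4.93 × [(1+0.051) + 6×(0.1407−0.051)] / (0.126−0.051)
   = 4.93 × 1.5892 / 0.075 = 104.4634

$104.46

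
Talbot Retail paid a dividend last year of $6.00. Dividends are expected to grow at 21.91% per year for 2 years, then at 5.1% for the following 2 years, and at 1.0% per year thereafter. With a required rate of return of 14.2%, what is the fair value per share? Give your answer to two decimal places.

$69.64

Three-stage DDM. Project D₁…D_4; terminal Gordon value at t=4 with g = 0.01; discount at r = 0.142.
D_1 = 7.3146
D_2 = 8.9172
D_3 = 9.3720
D_4 = 9.8500
TV_4 = 9.9485/(0.142−0.01) = 75.3673
P₀ = Σ Dₜ/(1+r)ᵗ + TV_4/(1+r)^4 = 69.6382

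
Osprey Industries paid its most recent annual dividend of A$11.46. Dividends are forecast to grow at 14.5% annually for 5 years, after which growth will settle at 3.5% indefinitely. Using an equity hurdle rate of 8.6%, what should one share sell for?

A$370.34

Two-stage DDM. Project D₁…D_5 at 0.145, terminal growth 0.035, discount at r = 0.086.
D_1 = 13.1217
D_2 = 15.0243
D_3 = 17.2029
D_4 = 19.6973
D_5 = 22.5534
Terminal value at t=5: TV = D_6/(r−g) = 23.3428/(0.086−0.035) = 457.7014
P₀ = 13.1217/(1+0.086)^1 + 15.0243/(1+0.086)^2 + 17.2029/(1+0.086)^3 + 19.6973/(1+0.086)^4 + 22.5534/(1+0.086)^5 + 457.7014/(1+0.086)^5 = 370.3370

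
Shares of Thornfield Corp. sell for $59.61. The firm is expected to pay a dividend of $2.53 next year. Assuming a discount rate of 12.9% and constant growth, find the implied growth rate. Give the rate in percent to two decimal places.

From P₀ = D₁/(r − g), the implied growth is g = r − D₁/P₀.
g = 0.129 − 2.53/59.61 = 0.129 − 0.04244 = 0.08656

8.66%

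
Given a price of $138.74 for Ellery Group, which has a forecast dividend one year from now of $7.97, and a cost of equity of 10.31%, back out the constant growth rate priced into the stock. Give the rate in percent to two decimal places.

From P₀ = D₁/(r − g), the implied growth is g = r − D₁/P₀.
g = 0.1031 − 7.97/138.74 = 0.1031 − 0.05745 = 0.04565

4.57%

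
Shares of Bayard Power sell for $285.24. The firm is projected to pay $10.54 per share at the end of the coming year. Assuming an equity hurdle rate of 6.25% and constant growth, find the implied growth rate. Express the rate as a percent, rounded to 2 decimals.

2.55%

From P₀ = D₁/(r − g), the implied growth is g = r − D₁/P₀.
g = 0.0625 − 10.54/285.24 = 0.0625 − 0.03695 = 0.02555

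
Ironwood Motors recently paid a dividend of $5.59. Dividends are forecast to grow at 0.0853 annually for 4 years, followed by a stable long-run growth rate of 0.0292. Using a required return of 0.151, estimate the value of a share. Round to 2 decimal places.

$56.69

Two-stage DDM. Project D₁…D_4 at 0.0853, terminal growth 0.0292, discount at r = 0.151.
D_1 = 6.0668
D_2 = 6.5843
D_3 = 7.1460
D_4 = 7.7555
Terminal value at t=4: TV = D_5/(r−g) = 7.9820/(0.151−0.0292) = 65.5335
P₀ = 6.0668/(1+0.151)^1 + 6.5843/(1+0.151)^2 + 7.1460/(1+0.151)^3 + 7.7555/(1+0.151)^4 + 65.5335/(1+0.151)^4 = 56.6851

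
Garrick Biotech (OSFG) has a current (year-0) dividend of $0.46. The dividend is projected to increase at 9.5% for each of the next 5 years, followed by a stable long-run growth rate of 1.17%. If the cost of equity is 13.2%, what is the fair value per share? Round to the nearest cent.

$5.36

Two-stage DDM. Project D₁…D_5 at 0.095, terminal growth 0.0117, discount at r = 0.132.
D_1 = 0.5037
D_2 = 0.5516
D_3 = 0.6039
D_4 = 0.6613
D_5 = 0.7241
Terminal value at t=5: TV = D_6/(r−g) = 0.7326/(0.132−0.0117) = 6.0900
P₀ = 0.5037/(1+0.132)^1 + 0.5516/(1+0.132)^2 + 0.6039/(1+0.132)^3 + 0.6613/(1+0.132)^4 + 0.7241/(1+0.132)^5 + 6.0900/(1+0.132)^5 = 5.3604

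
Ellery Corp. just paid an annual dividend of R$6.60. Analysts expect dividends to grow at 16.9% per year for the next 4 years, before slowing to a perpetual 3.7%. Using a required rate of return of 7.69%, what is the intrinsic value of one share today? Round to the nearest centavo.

R$270.73

Two-stage DDM. Project D₁…D_4 at 0.169, terminal growth 0.037, discount at r = 0.0769.
D_1 = 7.7154
D_2 = 9.0193
D_3 = 10.5436
D_4 = 12.3254
Terminal value at t=4: TV = D_5/(r−g) = 12.7815/(0.0769−0.037) = 320.3375
P₀ = 7.7154/(1+0.0769)^1 + 9.0193/(1+0.0769)^2 + 10.5436/(1+0.0769)^3 + 12.3254/(1+0.0769)^4 + 320.3375/(1+0.0769)^4 = 270.7288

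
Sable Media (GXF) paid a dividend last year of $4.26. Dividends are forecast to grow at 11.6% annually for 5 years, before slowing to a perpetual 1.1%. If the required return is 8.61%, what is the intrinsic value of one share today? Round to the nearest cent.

Two-stage DDM. Project D₁…D_5 at 0.116, terminal growth 0.011, discount at r = 0.0861.
D_1 = 4.7542
D_2 = 5.3056
D_3 = 5.9211
D_4 = 6.6079
D_5 = 7.3745
Terminal value at t=5: TV = D_6/(r−g) = 7.4556/(0.0861−0.011) = 99.2754
P₀ = 4.7542/(1+0.0861)^1 + 5.3056/(1+0.0861)^2 + 5.9211/(1+0.0861)^3 + 6.6079/(1+0.0861)^4 + 7.3745/(1+0.0861)^5 + 99.2754/(1+0.0861)^5 = 88.8141

$88.81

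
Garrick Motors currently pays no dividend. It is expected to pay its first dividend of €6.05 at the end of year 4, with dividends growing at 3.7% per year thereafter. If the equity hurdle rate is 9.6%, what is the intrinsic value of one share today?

€77.89

Deferred-dividend DDM. At t=3 the remaining stream is a growing perpetuity with first payment D_4 = 6.05.
V_3 = D_4/(r−g) = 6.05/(0.096−0.037) = 102.5424
P₀ = V_3/(1+r)^3 = 102.5424/(1+0.096)^3 = 77.8882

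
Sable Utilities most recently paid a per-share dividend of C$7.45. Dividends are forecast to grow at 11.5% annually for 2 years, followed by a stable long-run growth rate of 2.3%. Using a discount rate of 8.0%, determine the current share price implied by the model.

Two-stage DDM. Project D₁…D_2 at 0.115, terminal growth 0.023, discount at r = 0.08.
D_1 = 8.3068
D_2 = 9.2620
Terminal value at t=2: TV = D_3/(r−g) = 9.4751/(0.08−0.023) = 166.2290
P₀ = 8.3068/(1+0.08)^1 + 9.2620/(1+0.08)^2 + 166.2290/(1+0.08)^2 = 158.1467

C$158.15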